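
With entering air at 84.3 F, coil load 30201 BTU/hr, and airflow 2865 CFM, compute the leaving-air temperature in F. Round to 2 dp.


dT = 30201/(1.08*2865) = 9.7605
T_leave = 84.3 - 9.7605 = 74.54 F

74.54 F


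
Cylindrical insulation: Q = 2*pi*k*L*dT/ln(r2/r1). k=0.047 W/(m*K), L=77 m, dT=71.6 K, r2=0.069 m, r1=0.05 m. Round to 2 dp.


Q = 2*pi*0.047*77*71.6/ln(0.069/0.05) = 5054.90 W

5054.90 W


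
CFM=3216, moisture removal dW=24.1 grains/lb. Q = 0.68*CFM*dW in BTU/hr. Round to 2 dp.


Q = 0.68 * 3216 * 24.1 = 52703.81 BTU/hr

52703.81 BTU/hr


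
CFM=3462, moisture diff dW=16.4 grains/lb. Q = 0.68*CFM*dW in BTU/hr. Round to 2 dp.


Q = 0.68 * 3462 * 16.4 = 38608.22 BTU/hr

38608.22 BTU/hr


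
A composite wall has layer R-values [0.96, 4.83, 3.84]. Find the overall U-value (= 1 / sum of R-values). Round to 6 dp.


R_total = 0.96 + 4.83 + 3.84 = 9.63
U = 1/9.63 = 0.103842

0.103842


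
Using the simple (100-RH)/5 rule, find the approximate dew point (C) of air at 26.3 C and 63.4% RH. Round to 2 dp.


Td = 26.3 - (100-63.4)/5 = 18.98 C

18.98 C


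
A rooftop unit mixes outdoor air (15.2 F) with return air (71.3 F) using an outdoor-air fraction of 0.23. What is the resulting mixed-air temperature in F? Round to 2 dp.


T_mix = 0.23*15.2 + 0.77*71.3 = 58.40 F

58.40 F


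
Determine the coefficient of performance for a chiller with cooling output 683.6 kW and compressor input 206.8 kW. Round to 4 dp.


COP = 683.6 / 206.8 = 3.3056

3.3056


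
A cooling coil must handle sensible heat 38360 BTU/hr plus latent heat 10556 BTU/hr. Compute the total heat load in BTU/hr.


Qt = 38360 + 10556 = 48916 BTU/hr

48916 BTU/hr


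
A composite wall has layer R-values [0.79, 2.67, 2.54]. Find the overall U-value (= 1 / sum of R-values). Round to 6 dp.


R_total = 0.79 + 2.67 + 2.54 = 6.00
U = 1/6.00 = 0.166667

0.166667


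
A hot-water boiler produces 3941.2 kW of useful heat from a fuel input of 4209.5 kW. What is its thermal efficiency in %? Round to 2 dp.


eta = (3941.2/4209.5)*100 = 93.63 %

93.63 %


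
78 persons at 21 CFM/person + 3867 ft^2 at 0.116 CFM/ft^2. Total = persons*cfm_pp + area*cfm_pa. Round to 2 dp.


Total = 78*21 + 3867*0.116 = 2086.57 CFM

2086.57 CFM


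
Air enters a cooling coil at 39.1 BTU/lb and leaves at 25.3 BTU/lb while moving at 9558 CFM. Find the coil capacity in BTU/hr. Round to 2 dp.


Q = 4.5 * 9558 * (39.1 - 25.3) = 593551.80 BTU/hr

593551.80 BTU/hr


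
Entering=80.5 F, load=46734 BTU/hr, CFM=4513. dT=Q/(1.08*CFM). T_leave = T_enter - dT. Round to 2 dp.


dT = 46734/(1.08*4513) = 9.5883
T_leave = 80.5 - 9.5883 = 70.91 F

70.91 F


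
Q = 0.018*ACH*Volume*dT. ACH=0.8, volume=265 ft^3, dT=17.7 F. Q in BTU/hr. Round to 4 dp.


Q = 0.018 * 0.8 * 265 * 17.7 = 67.5432 BTU/hr

67.5432 BTU/hr


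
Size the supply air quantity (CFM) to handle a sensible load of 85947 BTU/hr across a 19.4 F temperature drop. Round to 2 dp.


CFM = 85947 / (1.08 * 19.4) = 4102.09

4102.09 CFM


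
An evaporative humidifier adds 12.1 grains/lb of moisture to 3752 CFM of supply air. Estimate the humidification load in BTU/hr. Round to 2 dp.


Q = 0.68 * 3752 * 12.1 = 30871.46 BTU/hr

30871.46 BTU/hr


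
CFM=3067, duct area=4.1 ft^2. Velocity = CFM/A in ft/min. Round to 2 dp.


V = 3067 / 4.1 = 748.05 ft/min

748.05 ft/min


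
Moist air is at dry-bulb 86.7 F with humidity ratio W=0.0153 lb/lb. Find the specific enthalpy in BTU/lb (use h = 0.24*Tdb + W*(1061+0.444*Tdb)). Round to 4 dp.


h = 0.24*86.7 + 0.0153*(1061+0.444*86.7) = 37.6303 BTU/lb

37.6303 BTU/lb


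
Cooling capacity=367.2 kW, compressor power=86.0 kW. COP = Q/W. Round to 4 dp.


COP = 367.2 / 86.0 = 4.2698

4.2698


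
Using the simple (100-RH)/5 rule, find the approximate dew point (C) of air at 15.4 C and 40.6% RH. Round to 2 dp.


Td = 15.4 - (100-40.6)/5 = 3.52 C

3.52 C


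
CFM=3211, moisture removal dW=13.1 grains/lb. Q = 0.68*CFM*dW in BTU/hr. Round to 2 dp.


Q = 0.68 * 3211 * 13.1 = 28603.59 BTU/hr

28603.59 BTU/hr


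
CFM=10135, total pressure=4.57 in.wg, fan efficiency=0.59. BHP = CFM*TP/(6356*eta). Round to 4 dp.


BHP = 10135 * 4.57 / (6356 * 0.59) = 12.3511 hp

12.3511 hp


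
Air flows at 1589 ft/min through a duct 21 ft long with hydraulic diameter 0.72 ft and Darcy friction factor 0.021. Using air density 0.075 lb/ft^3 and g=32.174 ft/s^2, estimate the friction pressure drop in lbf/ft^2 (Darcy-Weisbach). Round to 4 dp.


v_fps = 1589/60 = 26.4833 ft/s
dp = 0.021*(21/0.72)*0.075*26.4833^2/(2*32.174) = 0.5007 lbf/ft^2

0.5007 lbf/ft^2


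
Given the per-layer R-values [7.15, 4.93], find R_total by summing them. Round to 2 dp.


R_total = 7.15 + 4.93 = 12.08

12.08


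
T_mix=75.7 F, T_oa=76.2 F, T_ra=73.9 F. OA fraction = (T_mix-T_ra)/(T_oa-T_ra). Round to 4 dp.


frac = (75.7 - 73.9) / (76.2 - 73.9) = 0.7826

0.7826


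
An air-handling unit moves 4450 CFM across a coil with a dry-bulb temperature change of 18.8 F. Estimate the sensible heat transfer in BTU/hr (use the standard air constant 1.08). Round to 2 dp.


Q = 1.08 * 4450 * 18.8 = 90352.80 BTU/hr

90352.80 BTU/hr


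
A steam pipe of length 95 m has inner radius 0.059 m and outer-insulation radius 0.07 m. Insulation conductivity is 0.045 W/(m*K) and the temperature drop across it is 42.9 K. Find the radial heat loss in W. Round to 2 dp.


Q = 2*pi*0.045*95*42.9/ln(0.07/0.059) = 6740.38 W

6740.38 W


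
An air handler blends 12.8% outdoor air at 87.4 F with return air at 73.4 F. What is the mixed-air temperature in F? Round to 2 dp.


T_mix = 73.4 + (12.8/100)*(87.4-73.4) = 75.19 F

75.19 F


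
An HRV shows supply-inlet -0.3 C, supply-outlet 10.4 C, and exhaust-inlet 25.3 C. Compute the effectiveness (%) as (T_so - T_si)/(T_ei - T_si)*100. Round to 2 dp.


eff = (10.4-(-0.3))/(25.3-(-0.3))*100 = 41.80 %

41.80 %


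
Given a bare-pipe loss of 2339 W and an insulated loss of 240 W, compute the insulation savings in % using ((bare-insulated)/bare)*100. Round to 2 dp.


Savings = ((2339-240)/2339)*100 = 89.74 %

89.74 %


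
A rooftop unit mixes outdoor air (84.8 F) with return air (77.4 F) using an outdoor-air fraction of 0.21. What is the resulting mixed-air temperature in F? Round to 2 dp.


T_mix = 0.21*84.8 + 0.79*77.4 = 78.95 F

78.95 F


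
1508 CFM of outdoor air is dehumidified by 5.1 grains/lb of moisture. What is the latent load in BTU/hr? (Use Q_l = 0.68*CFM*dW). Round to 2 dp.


Q = 0.68 * 1508 * 5.1 = 5229.74 BTU/hr

5229.74 BTU/hr


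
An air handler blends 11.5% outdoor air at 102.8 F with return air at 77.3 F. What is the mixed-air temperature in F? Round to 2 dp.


T_mix = 77.3 + (11.5/100)*(102.8-77.3) = 80.23 F

80.23 F


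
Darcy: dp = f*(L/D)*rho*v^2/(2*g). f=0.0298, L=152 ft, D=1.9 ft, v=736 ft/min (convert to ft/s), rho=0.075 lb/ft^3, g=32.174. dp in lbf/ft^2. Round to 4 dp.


v_fps = 736/60 = 12.2667 ft/s
dp = 0.0298*(152/1.9)*0.075*12.2667^2/(2*32.174) = 0.4181 lbf/ft^2

0.4181 lbf/ft^2


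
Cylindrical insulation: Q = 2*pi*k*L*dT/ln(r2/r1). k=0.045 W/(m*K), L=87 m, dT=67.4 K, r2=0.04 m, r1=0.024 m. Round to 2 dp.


Q = 2*pi*0.045*87*67.4/ln(0.04/0.024) = 3245.63 W

3245.63 W


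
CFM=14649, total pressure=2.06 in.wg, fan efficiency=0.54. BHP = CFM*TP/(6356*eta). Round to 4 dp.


BHP = 14649 * 2.06 / (6356 * 0.54) = 8.7922 hp

8.7922 hp


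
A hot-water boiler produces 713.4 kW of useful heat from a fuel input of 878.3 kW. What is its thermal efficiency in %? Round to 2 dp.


eta = (713.4/878.3)*100 = 81.23 %

81.23 %


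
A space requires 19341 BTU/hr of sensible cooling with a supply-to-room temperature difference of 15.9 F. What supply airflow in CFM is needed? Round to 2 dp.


CFM = 19341 / (1.08 * 15.9) = 1126.31

1126.31 CFM


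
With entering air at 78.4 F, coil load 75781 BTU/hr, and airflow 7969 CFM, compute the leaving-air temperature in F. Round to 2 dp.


dT = 75781/(1.08*7969) = 8.8051
T_leave = 78.4 - 8.8051 = 69.59 F

69.59 F


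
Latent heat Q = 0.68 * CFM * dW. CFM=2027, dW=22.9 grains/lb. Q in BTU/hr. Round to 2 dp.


Q = 0.68 * 2027 * 22.9 = 31564.44 BTU/hr

31564.44 BTU/hr


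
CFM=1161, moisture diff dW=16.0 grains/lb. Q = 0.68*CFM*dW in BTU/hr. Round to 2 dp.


Q = 0.68 * 1161 * 16.0 = 12631.68 BTU/hr

12631.68 BTU/hr


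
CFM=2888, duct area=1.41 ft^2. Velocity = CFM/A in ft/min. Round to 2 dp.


V = 2888 / 1.41 = 2048.23 ft/min

2048.23 ft/min


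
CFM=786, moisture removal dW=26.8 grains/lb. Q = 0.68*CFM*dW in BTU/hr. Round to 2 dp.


Q = 0.68 * 786 * 26.8 = 14324.06 BTU/hr

14324.06 BTU/hr


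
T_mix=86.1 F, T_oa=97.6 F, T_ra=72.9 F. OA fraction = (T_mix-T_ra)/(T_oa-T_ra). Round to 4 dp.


frac = (86.1 - 72.9) / (97.6 - 72.9) = 0.5344

0.5344


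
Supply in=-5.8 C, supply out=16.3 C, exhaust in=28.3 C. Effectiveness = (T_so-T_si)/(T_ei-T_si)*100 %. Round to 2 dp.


eff = (16.3-(-5.8))/(28.3-(-5.8))*100 = 64.81 %

64.81 %


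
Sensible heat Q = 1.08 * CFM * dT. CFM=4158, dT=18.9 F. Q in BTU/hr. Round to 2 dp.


Q = 1.08 * 4158 * 18.9 = 84873.10 BTU/hr

84873.10 BTU/hr


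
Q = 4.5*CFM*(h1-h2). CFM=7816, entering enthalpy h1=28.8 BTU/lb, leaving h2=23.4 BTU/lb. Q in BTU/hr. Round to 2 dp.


Q = 4.5 * 7816 * (28.8 - 23.4) = 189928.80 BTU/hr

189928.80 BTU/hr


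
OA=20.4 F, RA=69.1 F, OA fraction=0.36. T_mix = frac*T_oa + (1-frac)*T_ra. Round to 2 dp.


T_mix = 0.36*20.4 + 0.64*69.1 = 51.57 F

51.57 F


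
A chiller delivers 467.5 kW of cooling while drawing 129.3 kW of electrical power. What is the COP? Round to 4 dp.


COP = 467.5 / 129.3 = 3.6156

3.6156


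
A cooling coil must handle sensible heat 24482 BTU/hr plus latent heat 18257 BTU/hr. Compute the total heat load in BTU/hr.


Qt = 24482 + 18257 = 42739 BTU/hr

42739 BTU/hr


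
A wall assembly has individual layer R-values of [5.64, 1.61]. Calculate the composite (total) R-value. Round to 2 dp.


R_total = 5.64 + 1.61 = 7.25

7.25


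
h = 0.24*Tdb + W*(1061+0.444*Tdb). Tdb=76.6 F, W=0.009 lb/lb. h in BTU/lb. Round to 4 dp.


h = 0.24*76.6 + 0.009*(1061+0.444*76.6) = 28.2391 BTU/lb

28.2391 BTU/lb


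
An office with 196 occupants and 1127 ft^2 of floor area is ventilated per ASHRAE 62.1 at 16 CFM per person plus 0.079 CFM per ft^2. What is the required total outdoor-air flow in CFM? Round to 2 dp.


Total = 196*16 + 1127*0.079 = 3225.03 CFM

3225.03 CFM


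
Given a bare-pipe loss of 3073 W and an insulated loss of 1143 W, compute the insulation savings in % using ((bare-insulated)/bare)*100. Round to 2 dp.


Savings = ((3073-1143)/3073)*100 = 62.81 %

62.81 %


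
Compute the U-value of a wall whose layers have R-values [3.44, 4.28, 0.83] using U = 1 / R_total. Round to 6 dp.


R_total = 3.44 + 4.28 + 0.83 = 8.55
U = 1/8.55 = 0.116959

0.116959


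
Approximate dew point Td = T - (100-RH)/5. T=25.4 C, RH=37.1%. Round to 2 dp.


Td = 25.4 - (100-37.1)/5 = 12.82 C

12.82 C


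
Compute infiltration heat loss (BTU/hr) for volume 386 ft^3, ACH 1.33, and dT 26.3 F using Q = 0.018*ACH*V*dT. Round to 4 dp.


Q = 0.018 * 1.33 * 386 * 26.3 = 243.0341 BTU/hr

243.0341 BTU/hr


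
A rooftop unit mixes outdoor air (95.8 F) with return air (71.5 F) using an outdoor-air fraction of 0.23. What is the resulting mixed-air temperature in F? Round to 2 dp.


T_mix = 0.23*95.8 + 0.77*71.5 = 77.09 F

77.09 F


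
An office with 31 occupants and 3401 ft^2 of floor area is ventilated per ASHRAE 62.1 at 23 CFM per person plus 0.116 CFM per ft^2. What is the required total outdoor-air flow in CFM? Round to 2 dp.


Total = 31*23 + 3401*0.116 = 1107.52 CFM

1107.52 CFM


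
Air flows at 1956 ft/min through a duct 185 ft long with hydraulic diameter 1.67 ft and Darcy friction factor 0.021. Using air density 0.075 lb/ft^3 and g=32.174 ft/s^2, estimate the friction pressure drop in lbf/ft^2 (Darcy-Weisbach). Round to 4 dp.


v_fps = 1956/60 = 32.6 ft/s
dp = 0.021*(185/1.67)*0.075*32.6^2/(2*32.174) = 2.8816 lbf/ft^2

2.8816 lbf/ft^2


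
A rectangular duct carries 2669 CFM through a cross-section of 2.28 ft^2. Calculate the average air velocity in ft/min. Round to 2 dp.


V = 2669 / 2.28 = 1170.61 ft/min

1170.61 ft/min


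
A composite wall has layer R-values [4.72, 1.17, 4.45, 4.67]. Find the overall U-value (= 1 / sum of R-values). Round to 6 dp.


R_total = 4.72 + 1.17 + 4.45 + 4.67 = 15.01
U = 1/15.01 = 0.066622

0.066622


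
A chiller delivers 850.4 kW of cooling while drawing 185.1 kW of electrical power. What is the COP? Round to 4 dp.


COP = 850.4 / 185.1 = 4.5943

4.5943


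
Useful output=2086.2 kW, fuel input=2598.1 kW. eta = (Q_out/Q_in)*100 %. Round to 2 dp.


eta = (2086.2/2598.1)*100 = 80.30 %

80.30 %


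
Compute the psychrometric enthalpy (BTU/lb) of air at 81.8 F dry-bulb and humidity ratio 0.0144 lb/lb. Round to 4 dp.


h = 0.24*81.8 + 0.0144*(1061+0.444*81.8) = 35.4334 BTU/lb

35.4334 BTU/lb


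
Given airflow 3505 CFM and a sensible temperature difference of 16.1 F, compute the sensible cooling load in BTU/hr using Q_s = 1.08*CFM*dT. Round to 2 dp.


Q = 1.08 * 3505 * 16.1 = 60944.94 BTU/hr

60944.94 BTU/hr


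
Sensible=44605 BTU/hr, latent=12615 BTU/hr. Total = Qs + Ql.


Qt = 44605 + 12615 = 57220 BTU/hr

57220 BTU/hr


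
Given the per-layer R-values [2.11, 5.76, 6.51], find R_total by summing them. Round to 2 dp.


R_total = 2.11 + 5.76 + 6.51 = 14.38

14.38


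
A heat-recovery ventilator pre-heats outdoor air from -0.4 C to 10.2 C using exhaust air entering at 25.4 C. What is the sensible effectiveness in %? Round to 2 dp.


eff = (10.2-(-0.4))/(25.4-(-0.4))*100 = 41.09 %

41.09 %


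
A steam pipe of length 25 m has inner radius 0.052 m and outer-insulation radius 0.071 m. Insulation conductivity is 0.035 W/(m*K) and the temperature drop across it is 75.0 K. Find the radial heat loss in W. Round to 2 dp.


Q = 2*pi*0.035*25*75.0/ln(0.071/0.052) = 1323.98 W

1323.98 W


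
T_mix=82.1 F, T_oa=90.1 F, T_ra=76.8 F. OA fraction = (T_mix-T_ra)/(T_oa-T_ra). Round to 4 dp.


frac = (82.1 - 76.8) / (90.1 - 76.8) = 0.3985

0.3985


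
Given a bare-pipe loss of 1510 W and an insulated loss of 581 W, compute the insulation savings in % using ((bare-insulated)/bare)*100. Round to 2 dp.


Savings = ((1510-581)/1510)*100 = 61.52 %

61.52 %


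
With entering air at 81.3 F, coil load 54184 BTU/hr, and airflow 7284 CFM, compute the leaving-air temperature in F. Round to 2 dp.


dT = 54184/(1.08*7284) = 6.8877
T_leave = 81.3 - 6.8877 = 74.41 F

74.41 F


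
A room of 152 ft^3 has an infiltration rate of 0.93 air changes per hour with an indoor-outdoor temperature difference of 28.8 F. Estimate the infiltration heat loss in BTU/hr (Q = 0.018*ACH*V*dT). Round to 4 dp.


Q = 0.018 * 0.93 * 152 * 28.8 = 73.2810 BTU/hr

73.2810 BTU/hr


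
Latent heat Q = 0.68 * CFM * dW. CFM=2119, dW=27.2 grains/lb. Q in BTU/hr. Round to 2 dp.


Q = 0.68 * 2119 * 27.2 = 39193.02 BTU/hr

39193.02 BTU/hr


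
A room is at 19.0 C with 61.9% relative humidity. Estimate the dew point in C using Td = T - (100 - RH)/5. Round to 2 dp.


Td = 19.0 - (100-61.9)/5 = 11.38 C

11.38 C


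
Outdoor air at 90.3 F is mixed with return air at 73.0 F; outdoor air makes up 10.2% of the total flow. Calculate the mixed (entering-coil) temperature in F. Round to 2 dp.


T_mix = 73.0 + (10.2/100)*(90.3-73.0) = 74.76 F

74.76 F


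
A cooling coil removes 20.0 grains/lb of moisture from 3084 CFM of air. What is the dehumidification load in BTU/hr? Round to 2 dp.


Q = 0.68 * 3084 * 20.0 = 41942.40 BTU/hr

41942.40 BTU/hr


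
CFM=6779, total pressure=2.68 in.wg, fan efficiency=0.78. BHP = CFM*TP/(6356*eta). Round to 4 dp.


BHP = 6779 * 2.68 / (6356 * 0.78) = 3.6646 hp

3.6646 hp


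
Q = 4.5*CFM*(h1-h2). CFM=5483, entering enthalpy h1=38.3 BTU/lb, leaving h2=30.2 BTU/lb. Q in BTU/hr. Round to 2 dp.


Q = 4.5 * 5483 * (38.3 - 30.2) = 199855.35 BTU/hr

199855.35 BTU/hr


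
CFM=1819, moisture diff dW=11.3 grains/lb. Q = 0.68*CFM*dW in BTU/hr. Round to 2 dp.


Q = 0.68 * 1819 * 11.3 = 13977.20 BTU/hr

13977.20 BTU/hr


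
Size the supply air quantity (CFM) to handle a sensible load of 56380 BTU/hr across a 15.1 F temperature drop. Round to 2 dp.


CFM = 56380 / (1.08 * 15.1) = 3457.20

3457.20 CFM


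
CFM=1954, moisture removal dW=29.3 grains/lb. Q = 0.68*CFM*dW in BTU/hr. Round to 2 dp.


Q = 0.68 * 1954 * 29.3 = 38931.50 BTU/hr

38931.50 BTU/hr


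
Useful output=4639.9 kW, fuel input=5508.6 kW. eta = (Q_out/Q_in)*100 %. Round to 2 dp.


eta = (4639.9/5508.6)*100 = 84.23 %

84.23 %


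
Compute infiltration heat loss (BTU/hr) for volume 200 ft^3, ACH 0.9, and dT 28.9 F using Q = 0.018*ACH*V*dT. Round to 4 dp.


Q = 0.018 * 0.9 * 200 * 28.9 = 93.6360 BTU/hr

93.6360 BTU/hr


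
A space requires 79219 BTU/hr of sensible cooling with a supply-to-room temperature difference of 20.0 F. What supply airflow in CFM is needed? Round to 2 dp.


CFM = 79219 / (1.08 * 20.0) = 3667.55

3667.55 CFM


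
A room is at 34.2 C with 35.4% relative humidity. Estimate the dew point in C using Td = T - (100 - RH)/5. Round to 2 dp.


Td = 34.2 - (100-35.4)/5 = 21.28 C

21.28 C


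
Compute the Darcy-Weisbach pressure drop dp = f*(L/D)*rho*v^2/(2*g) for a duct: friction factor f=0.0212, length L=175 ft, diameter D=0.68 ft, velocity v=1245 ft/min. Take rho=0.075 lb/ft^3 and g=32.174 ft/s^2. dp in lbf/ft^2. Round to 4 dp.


v_fps = 1245/60 = 20.75 ft/s
dp = 0.0212*(175/0.68)*0.075*20.75^2/(2*32.174) = 2.7380 lbf/ft^2

2.7380 lbf/ft^2


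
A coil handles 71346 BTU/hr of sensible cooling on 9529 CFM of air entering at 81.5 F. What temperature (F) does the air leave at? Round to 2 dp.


dT = 71346/(1.08*9529) = 6.9326
T_leave = 81.5 - 6.9326 = 74.57 F

74.57 F


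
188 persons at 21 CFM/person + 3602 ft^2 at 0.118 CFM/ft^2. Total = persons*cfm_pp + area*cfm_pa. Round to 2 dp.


Total = 188*21 + 3602*0.118 = 4373.04 CFM

4373.04 CFM


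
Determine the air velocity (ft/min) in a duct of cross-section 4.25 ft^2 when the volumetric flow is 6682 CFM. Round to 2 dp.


V = 6682 / 4.25 = 1572.24 ft/min

1572.24 ft/min


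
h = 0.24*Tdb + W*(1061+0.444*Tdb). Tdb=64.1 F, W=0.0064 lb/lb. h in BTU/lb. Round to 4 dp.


h = 0.24*64.1 + 0.0064*(1061+0.444*64.1) = 22.3565 BTU/lb

22.3565 BTU/lb


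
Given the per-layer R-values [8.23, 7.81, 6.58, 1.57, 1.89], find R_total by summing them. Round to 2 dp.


R_total = 8.23 + 7.81 + 6.58 + 1.57 + 1.89 = 26.08

26.08


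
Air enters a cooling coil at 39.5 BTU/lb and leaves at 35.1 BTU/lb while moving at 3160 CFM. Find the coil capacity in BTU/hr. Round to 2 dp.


Q = 4.5 * 3160 * (39.5 - 35.1) = 62568.00 BTU/hr

62568.00 BTU/hr


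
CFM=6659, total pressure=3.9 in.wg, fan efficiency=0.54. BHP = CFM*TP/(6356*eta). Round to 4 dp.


BHP = 6659 * 3.9 / (6356 * 0.54) = 7.5665 hp

7.5665 hp


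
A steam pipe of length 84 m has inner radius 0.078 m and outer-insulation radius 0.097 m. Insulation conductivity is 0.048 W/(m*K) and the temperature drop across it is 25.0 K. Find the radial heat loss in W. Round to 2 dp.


Q = 2*pi*0.048*84*25.0/ln(0.097/0.078) = 2905.22 W

2905.22 W


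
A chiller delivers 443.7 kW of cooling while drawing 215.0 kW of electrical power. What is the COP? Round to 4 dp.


COP = 443.7 / 215.0 = 2.0637

2.0637


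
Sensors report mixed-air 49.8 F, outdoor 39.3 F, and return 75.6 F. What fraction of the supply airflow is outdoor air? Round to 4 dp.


frac = (49.8 - 75.6) / (39.3 - 75.6) = 0.7107

0.7107


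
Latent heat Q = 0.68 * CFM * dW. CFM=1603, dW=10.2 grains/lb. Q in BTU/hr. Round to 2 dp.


Q = 0.68 * 1603 * 10.2 = 11118.41 BTU/hr

11118.41 BTU/hr


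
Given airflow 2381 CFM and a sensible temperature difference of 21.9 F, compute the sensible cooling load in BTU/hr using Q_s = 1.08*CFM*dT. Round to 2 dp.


Q = 1.08 * 2381 * 21.9 = 56315.41 BTU/hr

56315.41 BTU/hr


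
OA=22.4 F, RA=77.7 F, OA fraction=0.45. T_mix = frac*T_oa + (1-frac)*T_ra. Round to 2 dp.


T_mix = 0.45*22.4 + 0.55*77.7 = 52.82 F

52.82 F


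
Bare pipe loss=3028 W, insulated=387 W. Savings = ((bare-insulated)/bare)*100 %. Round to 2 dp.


Savings = ((3028-387)/3028)*100 = 87.22 %

87.22 %


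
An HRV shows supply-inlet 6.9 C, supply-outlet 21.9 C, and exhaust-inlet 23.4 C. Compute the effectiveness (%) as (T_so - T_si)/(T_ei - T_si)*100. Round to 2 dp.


eff = (21.9-6.9)/(23.4-6.9)*100 = 90.91 %

90.91 %


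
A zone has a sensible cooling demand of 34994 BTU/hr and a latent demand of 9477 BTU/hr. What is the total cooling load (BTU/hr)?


Qt = 34994 + 9477 = 44471 BTU/hr

44471 BTU/hr


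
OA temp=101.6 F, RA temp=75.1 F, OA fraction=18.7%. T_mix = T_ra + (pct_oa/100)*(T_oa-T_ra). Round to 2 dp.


T_mix = 75.1 + (18.7/100)*(101.6-75.1) = 80.06 F

80.06 F


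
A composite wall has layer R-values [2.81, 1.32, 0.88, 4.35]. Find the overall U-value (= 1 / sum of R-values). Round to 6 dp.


R_total = 2.81 + 1.32 + 0.88 + 4.35 = 9.36
U = 1/9.36 = 0.106838

0.106838


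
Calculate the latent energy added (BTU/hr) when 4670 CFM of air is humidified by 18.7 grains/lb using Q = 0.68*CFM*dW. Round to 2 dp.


Q = 0.68 * 4670 * 18.7 = 59383.72 BTU/hr

59383.72 BTU/hr


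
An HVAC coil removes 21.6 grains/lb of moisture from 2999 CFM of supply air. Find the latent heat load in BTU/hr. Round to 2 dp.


Q = 0.68 * 2999 * 21.6 = 44049.31 BTU/hr

44049.31 BTU/hr


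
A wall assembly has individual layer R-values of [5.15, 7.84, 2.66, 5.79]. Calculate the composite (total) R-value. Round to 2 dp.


R_total = 5.15 + 7.84 + 2.66 + 5.79 = 21.44

21.44


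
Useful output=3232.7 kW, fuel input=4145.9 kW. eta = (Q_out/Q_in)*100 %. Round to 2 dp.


eta = (3232.7/4145.9)*100 = 77.97 %

77.97 %


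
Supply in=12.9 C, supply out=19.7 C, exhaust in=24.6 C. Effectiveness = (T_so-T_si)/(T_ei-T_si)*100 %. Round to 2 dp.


eff = (19.7-12.9)/(24.6-12.9)*100 = 58.12 %

58.12 %


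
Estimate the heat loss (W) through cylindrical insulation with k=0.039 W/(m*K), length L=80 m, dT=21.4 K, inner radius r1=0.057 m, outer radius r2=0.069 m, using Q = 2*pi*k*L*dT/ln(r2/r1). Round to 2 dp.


Q = 2*pi*0.039*80*21.4/ln(0.069/0.057) = 2195.78 W

2195.78 W


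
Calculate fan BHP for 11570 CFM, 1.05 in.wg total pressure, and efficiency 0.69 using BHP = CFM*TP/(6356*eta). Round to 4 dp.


BHP = 11570 * 1.05 / (6356 * 0.69) = 2.7701 hp

2.7701 hp


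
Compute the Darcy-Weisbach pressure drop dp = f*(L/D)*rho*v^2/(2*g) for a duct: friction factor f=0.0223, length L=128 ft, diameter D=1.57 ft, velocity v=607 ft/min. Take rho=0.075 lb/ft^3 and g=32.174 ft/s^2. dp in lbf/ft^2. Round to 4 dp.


v_fps = 607/60 = 10.1167 ft/s
dp = 0.0223*(128/1.57)*0.075*10.1167^2/(2*32.174) = 0.2169 lbf/ft^2

0.2169 lbf/ft^2


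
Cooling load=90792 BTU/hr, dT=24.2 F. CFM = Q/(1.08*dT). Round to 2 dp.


CFM = 90792 / (1.08 * 24.2) = 3473.83

3473.83 CFM


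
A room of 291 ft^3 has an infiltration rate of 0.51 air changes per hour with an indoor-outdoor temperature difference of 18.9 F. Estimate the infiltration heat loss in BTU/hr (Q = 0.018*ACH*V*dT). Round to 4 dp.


Q = 0.018 * 0.51 * 291 * 18.9 = 50.4891 BTU/hr

50.4891 BTU/hr


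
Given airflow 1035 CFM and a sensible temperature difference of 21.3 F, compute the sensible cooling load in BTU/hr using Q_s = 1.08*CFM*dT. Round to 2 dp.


Q = 1.08 * 1035 * 21.3 = 23809.14 BTU/hr

23809.14 BTU/hr


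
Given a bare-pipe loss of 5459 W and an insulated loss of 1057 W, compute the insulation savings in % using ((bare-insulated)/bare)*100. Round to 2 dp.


Savings = ((5459-1057)/5459)*100 = 80.64 %

80.64 %


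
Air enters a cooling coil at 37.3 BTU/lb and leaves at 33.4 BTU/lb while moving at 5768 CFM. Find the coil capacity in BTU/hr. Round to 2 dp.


Q = 4.5 * 5768 * (37.3 - 33.4) = 101228.40 BTU/hr

101228.40 BTU/hr


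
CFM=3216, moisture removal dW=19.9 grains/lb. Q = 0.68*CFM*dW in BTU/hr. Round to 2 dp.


Q = 0.68 * 3216 * 19.9 = 43518.91 BTU/hr

43518.91 BTU/hr


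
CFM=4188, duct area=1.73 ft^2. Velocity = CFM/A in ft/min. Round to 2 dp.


V = 4188 / 1.73 = 2420.81 ft/min

2420.81 ft/min


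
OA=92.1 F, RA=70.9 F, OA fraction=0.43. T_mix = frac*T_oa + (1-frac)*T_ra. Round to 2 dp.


T_mix = 0.43*92.1 + 0.57*70.9 = 80.02 F

80.02 F


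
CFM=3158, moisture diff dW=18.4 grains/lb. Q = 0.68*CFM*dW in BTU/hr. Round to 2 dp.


Q = 0.68 * 3158 * 18.4 = 39512.90 BTU/hr

39512.90 BTU/hr


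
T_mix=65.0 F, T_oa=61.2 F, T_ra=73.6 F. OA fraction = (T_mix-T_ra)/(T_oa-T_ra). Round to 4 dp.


frac = (65.0 - 73.6) / (61.2 - 73.6) = 0.6935

0.6935


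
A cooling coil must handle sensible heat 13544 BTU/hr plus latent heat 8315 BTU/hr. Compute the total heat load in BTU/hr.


Qt = 13544 + 8315 = 21859 BTU/hr

21859 BTU/hr


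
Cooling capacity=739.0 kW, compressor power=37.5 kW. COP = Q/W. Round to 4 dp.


COP = 739.0 / 37.5 = 19.7067

19.7067


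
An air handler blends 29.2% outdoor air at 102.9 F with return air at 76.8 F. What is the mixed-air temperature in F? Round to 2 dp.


T_mix = 76.8 + (29.2/100)*(102.9-76.8) = 84.42 F

84.42 F


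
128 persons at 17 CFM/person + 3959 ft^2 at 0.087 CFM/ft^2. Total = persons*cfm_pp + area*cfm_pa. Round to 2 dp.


Total = 128*17 + 3959*0.087 = 2520.43 CFM

2520.43 CFM


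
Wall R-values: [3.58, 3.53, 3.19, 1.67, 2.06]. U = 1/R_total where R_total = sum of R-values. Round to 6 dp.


R_total = 3.58 + 3.53 + 3.19 + 1.67 + 2.06 = 14.03
U = 1/14.03 = 0.071276

0.071276


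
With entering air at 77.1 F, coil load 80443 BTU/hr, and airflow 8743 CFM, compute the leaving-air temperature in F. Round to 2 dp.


dT = 80443/(1.08*8743) = 8.5193
T_leave = 77.1 - 8.5193 = 68.58 F

68.58 F


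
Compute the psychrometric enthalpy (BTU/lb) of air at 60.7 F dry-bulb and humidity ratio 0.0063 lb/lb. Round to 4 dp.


h = 0.24*60.7 + 0.0063*(1061+0.444*60.7) = 21.4221 BTU/lb

21.4221 BTU/lb


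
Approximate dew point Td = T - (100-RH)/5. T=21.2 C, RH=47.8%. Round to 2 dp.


Td = 21.2 - (100-47.8)/5 = 10.76 C

10.76 C


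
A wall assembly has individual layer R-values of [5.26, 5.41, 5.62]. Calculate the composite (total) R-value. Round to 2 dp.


R_total = 5.26 + 5.41 + 5.62 = 16.29

16.29


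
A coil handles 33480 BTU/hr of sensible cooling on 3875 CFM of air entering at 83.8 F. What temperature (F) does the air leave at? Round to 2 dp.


dT = 33480/(1.08*3875) = 8.0000
T_leave = 83.8 - 8.0000 = 75.80 F

75.80 F


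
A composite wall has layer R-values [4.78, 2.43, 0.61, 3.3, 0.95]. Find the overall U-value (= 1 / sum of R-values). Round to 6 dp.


R_total = 4.78 + 2.43 + 0.61 + 3.3 + 0.95 = 12.07
U = 1/12.07 = 0.082850

0.082850


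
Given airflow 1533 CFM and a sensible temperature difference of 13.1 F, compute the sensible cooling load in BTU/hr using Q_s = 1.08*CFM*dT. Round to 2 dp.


Q = 1.08 * 1533 * 13.1 = 21688.88 BTU/hr

21688.88 BTU/hr


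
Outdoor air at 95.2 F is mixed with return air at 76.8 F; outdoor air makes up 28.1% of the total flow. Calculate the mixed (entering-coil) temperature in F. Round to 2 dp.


T_mix = 76.8 + (28.1/100)*(95.2-76.8) = 81.97 F

81.97 F


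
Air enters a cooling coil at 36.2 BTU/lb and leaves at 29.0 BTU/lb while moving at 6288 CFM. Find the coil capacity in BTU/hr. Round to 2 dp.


Q = 4.5 * 6288 * (36.2 - 29.0) = 203731.20 BTU/hr

203731.20 BTU/hr


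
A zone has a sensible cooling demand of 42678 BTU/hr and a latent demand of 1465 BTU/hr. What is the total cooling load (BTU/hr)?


Qt = 42678 + 1465 = 44143 BTU/hr

44143 BTU/hr


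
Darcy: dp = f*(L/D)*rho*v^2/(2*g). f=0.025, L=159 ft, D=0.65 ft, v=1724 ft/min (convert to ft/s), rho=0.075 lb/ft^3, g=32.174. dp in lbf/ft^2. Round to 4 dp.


v_fps = 1724/60 = 28.7333 ft/s
dp = 0.025*(159/0.65)*0.075*28.7333^2/(2*32.174) = 5.8847 lbf/ft^2

5.8847 lbf/ft^2


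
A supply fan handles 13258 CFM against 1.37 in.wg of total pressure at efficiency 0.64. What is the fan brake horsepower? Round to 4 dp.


BHP = 13258 * 1.37 / (6356 * 0.64) = 4.4651 hp

4.4651 hp


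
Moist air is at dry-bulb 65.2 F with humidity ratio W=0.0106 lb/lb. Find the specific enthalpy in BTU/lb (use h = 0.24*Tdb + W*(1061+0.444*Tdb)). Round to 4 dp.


h = 0.24*65.2 + 0.0106*(1061+0.444*65.2) = 27.2015 BTU/lb

27.2015 BTU/lb


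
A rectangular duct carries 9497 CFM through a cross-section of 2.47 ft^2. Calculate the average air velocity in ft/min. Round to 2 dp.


V = 9497 / 2.47 = 3844.94 ft/min

3844.94 ft/min


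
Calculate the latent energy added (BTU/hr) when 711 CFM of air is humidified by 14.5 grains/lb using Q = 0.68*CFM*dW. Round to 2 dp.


Q = 0.68 * 711 * 14.5 = 7010.46 BTU/hr

7010.46 BTU/hr


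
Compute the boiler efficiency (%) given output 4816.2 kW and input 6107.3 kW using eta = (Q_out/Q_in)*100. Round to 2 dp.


eta = (4816.2/6107.3)*100 = 78.86 %

78.86 %


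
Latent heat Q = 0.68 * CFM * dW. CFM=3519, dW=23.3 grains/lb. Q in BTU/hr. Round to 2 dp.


Q = 0.68 * 3519 * 23.3 = 55755.04 BTU/hr

55755.04 BTU/hr


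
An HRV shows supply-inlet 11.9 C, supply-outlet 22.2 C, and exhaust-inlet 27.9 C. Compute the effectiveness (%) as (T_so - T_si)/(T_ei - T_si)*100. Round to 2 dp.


eff = (22.2-11.9)/(27.9-11.9)*100 = 64.38 %

64.38 %


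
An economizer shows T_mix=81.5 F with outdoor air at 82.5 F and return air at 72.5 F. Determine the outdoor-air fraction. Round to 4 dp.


frac = (81.5 - 72.5) / (82.5 - 72.5) = 0.9000

0.9000


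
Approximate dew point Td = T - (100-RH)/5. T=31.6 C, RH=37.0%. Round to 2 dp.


Td = 31.6 - (100-37.0)/5 = 19.00 C

19.00 C


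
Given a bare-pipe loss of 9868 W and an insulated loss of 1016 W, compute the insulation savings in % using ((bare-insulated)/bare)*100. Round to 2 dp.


Savings = ((9868-1016)/9868)*100 = 89.70 %

89.70 %


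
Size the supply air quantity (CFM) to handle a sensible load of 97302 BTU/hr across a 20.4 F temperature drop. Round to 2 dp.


CFM = 97302 / (1.08 * 20.4) = 4416.39

4416.39 CFM


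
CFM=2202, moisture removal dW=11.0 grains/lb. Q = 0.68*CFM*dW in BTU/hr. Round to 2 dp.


Q = 0.68 * 2202 * 11.0 = 16470.96 BTU/hr

16470.96 BTU/hr


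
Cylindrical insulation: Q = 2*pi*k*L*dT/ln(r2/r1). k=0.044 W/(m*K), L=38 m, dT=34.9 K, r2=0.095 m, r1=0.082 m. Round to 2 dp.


Q = 2*pi*0.044*38*34.9/ln(0.095/0.082) = 2491.49 W

2491.49 W


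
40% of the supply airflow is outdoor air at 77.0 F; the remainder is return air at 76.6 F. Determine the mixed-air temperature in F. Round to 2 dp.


T_mix = 0.4*77.0 + 0.6*76.6 = 76.76 F

76.76 F


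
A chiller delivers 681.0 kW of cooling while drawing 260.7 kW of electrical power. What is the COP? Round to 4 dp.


COP = 681.0 / 260.7 = 2.6122

2.6122


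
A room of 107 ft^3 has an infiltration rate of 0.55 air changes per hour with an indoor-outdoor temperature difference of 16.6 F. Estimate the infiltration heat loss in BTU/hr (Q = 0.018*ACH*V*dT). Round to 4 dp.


Q = 0.018 * 0.55 * 107 * 16.6 = 17.5844 BTU/hr

17.5844 BTU/hr


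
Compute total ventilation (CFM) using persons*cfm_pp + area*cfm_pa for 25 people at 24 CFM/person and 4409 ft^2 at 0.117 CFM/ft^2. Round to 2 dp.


Total = 25*24 + 4409*0.117 = 1115.85 CFM

1115.85 CFM


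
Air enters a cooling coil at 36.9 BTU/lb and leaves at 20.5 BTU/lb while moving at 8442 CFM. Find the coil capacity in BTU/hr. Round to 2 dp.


Q = 4.5 * 8442 * (36.9 - 20.5) = 623019.60 BTU/hr

623019.60 BTU/hr


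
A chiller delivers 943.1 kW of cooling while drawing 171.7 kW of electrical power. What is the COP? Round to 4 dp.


COP = 943.1 / 171.7 = 5.4927

5.4927


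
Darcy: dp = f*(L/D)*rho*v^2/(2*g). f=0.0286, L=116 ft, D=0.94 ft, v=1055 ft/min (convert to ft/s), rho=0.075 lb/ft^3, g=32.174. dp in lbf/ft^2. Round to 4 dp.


v_fps = 1055/60 = 17.5833 ft/s
dp = 0.0286*(116/0.94)*0.075*17.5833^2/(2*32.174) = 1.2718 lbf/ft^2

1.2718 lbf/ft^2


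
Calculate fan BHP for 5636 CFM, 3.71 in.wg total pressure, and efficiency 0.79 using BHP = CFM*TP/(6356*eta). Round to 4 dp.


BHP = 5636 * 3.71 / (6356 * 0.79) = 4.1642 hp

4.1642 hp


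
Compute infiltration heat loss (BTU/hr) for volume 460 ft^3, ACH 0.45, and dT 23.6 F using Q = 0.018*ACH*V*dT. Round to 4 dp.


Q = 0.018 * 0.45 * 460 * 23.6 = 87.9336 BTU/hr

87.9336 BTU/hr


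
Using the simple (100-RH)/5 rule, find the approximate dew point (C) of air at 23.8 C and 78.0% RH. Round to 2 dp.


Td = 23.8 - (100-78.0)/5 = 19.40 C

19.40 C


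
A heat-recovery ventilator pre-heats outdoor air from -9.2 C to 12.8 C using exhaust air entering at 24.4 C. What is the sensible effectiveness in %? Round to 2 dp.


eff = (12.8-(-9.2))/(24.4-(-9.2))*100 = 65.48 %

65.48 %


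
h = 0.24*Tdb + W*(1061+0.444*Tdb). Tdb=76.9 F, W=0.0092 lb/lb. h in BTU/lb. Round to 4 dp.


h = 0.24*76.9 + 0.0092*(1061+0.444*76.9) = 28.5313 BTU/lb

28.5313 BTU/lb


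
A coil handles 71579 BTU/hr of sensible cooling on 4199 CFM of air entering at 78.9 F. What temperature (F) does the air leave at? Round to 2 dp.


dT = 71579/(1.08*4199) = 15.7840
T_leave = 78.9 - 15.7840 = 63.12 F

63.12 F


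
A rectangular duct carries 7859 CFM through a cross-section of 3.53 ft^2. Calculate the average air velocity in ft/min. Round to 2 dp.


V = 7859 / 3.53 = 2226.35 ft/min

2226.35 ft/min


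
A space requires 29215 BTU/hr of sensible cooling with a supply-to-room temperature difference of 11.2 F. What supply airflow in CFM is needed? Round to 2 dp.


CFM = 29215 / (1.08 * 11.2) = 2415.26

2415.26 CFM


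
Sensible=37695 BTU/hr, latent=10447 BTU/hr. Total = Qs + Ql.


Qt = 37695 + 10447 = 48142 BTU/hr

48142 BTU/hr


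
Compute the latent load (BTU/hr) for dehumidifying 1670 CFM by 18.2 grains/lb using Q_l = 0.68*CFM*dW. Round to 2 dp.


Q = 0.68 * 1670 * 18.2 = 20667.92 BTU/hr

20667.92 BTU/hr


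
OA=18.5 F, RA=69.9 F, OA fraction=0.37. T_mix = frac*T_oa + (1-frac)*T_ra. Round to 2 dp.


T_mix = 0.37*18.5 + 0.63*69.9 = 50.88 F

50.88 F


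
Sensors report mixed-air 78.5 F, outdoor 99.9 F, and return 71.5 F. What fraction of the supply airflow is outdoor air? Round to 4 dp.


frac = (78.5 - 71.5) / (99.9 - 71.5) = 0.2465

0.2465


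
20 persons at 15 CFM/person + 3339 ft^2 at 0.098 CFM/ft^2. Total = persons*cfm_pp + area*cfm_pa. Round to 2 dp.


Total = 20*15 + 3339*0.098 = 627.22 CFM

627.22 CFM


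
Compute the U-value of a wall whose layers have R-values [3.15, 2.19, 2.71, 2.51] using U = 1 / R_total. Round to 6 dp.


R_total = 3.15 + 2.19 + 2.71 + 2.51 = 10.56
U = 1/10.56 = 0.094697

0.094697


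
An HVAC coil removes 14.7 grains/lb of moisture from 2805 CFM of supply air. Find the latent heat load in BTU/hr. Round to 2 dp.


Q = 0.68 * 2805 * 14.7 = 28038.78 BTU/hr

28038.78 BTU/hr


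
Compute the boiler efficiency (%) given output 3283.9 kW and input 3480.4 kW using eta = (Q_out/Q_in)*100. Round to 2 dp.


eta = (3283.9/3480.4)*100 = 94.35 %

94.35 %


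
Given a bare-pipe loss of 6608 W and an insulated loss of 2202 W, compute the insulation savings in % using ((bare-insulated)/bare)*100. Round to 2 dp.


Savings = ((6608-2202)/6608)*100 = 66.68 %

66.68 %


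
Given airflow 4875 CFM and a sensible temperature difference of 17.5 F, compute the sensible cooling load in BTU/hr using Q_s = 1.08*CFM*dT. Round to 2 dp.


Q = 1.08 * 4875 * 17.5 = 92137.50 BTU/hr

92137.50 BTU/hr


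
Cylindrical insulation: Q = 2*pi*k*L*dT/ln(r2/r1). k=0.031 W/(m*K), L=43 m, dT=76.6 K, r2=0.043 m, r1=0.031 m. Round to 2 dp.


Q = 2*pi*0.031*43*76.6/ln(0.043/0.031) = 1960.69 W

1960.69 W


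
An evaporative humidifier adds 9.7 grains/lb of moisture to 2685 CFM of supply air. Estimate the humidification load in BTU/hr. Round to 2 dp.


Q = 0.68 * 2685 * 9.7 = 17710.26 BTU/hr

17710.26 BTU/hr


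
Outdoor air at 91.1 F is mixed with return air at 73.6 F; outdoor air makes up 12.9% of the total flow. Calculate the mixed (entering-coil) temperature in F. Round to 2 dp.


T_mix = 73.6 + (12.9/100)*(91.1-73.6) = 75.86 F

75.86 F


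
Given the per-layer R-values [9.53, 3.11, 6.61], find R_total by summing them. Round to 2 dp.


R_total = 9.53 + 3.11 + 6.61 = 19.25

19.25


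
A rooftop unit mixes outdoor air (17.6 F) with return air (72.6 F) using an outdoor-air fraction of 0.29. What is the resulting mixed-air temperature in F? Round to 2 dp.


T_mix = 0.29*17.6 + 0.71*72.6 = 56.65 F

56.65 F


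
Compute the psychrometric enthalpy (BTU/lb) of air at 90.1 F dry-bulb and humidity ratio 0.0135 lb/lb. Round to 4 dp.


h = 0.24*90.1 + 0.0135*(1061+0.444*90.1) = 36.4876 BTU/lb

36.4876 BTU/lb


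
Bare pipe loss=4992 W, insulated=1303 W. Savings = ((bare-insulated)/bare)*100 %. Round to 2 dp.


Savings = ((4992-1303)/4992)*100 = 73.90 %

73.90 %


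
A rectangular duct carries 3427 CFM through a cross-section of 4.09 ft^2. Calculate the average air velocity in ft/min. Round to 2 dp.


V = 3427 / 4.09 = 837.90 ft/min

837.90 ft/min


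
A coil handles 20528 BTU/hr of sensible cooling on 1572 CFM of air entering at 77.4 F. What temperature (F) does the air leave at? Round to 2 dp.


dT = 20528/(1.08*1572) = 12.0912
T_leave = 77.4 - 12.0912 = 65.31 F

65.31 F


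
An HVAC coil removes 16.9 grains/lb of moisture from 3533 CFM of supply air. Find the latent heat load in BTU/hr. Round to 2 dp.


Q = 0.68 * 3533 * 16.9 = 40601.24 BTU/hr

40601.24 BTU/hr


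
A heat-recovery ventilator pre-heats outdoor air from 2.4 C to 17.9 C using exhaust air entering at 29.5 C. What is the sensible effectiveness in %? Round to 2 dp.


eff = (17.9-2.4)/(29.5-2.4)*100 = 57.20 %

57.20 %


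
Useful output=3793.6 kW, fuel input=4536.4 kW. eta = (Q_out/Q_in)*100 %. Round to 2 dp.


eta = (3793.6/4536.4)*100 = 83.63 %

83.63 %


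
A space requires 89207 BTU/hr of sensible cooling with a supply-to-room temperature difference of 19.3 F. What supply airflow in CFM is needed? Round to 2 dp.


CFM = 89207 / (1.08 * 19.3) = 4279.74

4279.74 CFM


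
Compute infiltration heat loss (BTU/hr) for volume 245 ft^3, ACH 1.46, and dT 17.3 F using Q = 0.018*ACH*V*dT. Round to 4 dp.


Q = 0.018 * 1.46 * 245 * 17.3 = 111.3878 BTU/hr

111.3878 BTU/hr


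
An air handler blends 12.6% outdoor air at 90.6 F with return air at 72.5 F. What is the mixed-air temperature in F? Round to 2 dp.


T_mix = 72.5 + (12.6/100)*(90.6-72.5) = 74.78 F

74.78 F


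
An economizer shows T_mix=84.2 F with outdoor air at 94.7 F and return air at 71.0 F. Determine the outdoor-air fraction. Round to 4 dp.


frac = (84.2 - 71.0) / (94.7 - 71.0) = 0.5570

0.5570


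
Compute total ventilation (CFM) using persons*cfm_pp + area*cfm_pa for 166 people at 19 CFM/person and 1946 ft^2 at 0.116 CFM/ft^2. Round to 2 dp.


Total = 166*19 + 1946*0.116 = 3379.74 CFM

3379.74 CFM


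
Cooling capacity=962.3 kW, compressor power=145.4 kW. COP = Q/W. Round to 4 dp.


COP = 962.3 / 145.4 = 6.6183

6.6183


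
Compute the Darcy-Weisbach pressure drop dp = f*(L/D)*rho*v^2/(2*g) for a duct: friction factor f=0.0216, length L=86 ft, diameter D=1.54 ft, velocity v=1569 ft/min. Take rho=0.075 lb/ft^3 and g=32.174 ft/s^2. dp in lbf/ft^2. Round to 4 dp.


v_fps = 1569/60 = 26.15 ft/s
dp = 0.0216*(86/1.54)*0.075*26.15^2/(2*32.174) = 0.9614 lbf/ft^2

0.9614 lbf/ft^2
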